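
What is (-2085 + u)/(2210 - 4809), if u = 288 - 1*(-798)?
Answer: 999/2599 ≈ 0.38438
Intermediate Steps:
u = 1086 (u = 288 + 798 = 1086)
(-2085 + u)/(2210 - 4809) = (-2085 + 1086)/(2210 - 4809) = -999/(-2599) = -999*(-1/2599) = 999/2599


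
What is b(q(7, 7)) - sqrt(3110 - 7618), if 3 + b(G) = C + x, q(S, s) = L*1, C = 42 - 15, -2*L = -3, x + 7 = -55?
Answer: -38 - 14*I*sqrt(23) ≈ -38.0 - 67.142*I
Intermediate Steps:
x = -62 (x = -7 - 55 = -62)
L = 3/2 (L = -1/2*(-3) = 3/2 ≈ 1.5000)
C = 27
q(S, s) = 3/2 (q(S, s) = (3/2)*1 = 3/2)
b(G) = -38 (b(G) = -3 + (27 - 62) = -3 - 35 = -38)
b(q(7, 7)) - sqrt(3110 - 7618) = -38 - sqrt(3110 - 7618) = -38 - sqrt(-4508) = -38 - 14*I*sqrt(23)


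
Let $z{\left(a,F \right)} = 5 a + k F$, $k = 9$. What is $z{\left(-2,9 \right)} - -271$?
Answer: $342$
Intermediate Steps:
$z{\left(a,F \right)} = 5 a + 9 F$
$z{\left(-2,9 \right)} - -271 = \left(5 \left(-2\right) + 9 \cdot 9\right) - -271 = \left(-10 + 81\right) + 271 = 71 + 271 = 342$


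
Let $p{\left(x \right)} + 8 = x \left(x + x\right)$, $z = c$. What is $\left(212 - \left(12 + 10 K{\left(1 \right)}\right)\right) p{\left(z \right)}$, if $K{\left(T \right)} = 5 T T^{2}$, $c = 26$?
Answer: $201600$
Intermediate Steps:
$K{\left(T \right)} = 5 T^{3}$
$z = 26$
$p{\left(x \right)} = -8 + 2 x^{2}$ ($p{\left(x \right)} = -8 + x \left(x + x\right) = -8 + x 2 x = -8 + 2 x^{2}$)
$\left(212 - \left(12 + 10 K{\left(1 \right)}\right)\right) p{\left(z \right)} = \left(212 - \left(12 + 10 \cdot 5 \cdot 1^{3}\right)\right) \left(-8 + 2 \cdot 26^{2}\right) = \left(212 - \left(12 + 10 \cdot 5 \cdot 1\right)\right) \left(-8 + 2 \cdot 676\right) = \left(212 - 62\right) \left(-8 + 1352\right) = \left(212 - 62\right) 1344 = 150 \cdot 1344 = 201600$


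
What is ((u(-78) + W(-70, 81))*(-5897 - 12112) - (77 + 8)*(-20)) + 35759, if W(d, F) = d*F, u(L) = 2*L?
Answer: 104957893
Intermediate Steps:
W(d, F) = F*d
((u(-78) + W(-70, 81))*(-5897 - 12112) - (77 + 8)*(-20)) + 35759 = ((2*(-78) + 81*(-70))*(-5897 - 12112) - (77 + 8)*(-20)) + 35759 = ((-156 - 5670)*(-18009) - 85*(-20)) + 35759 = (-5826*(-18009) - 1*(-1700)) + 35759 = (104920434 + 1700) + 35759 = 104922134 + 35759 = 104957893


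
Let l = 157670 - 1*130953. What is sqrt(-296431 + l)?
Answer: I*sqrt(269714) ≈ 519.34*I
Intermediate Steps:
l = 26717 (l = 157670 - 130953 = 26717)
sqrt(-296431 + l) = sqrt(-296431 + 26717) = sqrt(-269714) = I*sqrt(269714)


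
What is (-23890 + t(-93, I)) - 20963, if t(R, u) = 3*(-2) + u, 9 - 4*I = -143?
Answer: -44821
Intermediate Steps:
I = 38 (I = 9/4 - ¼*(-143) = 9/4 + 143/4 = 38)
t(R, u) = -6 + u
(-23890 + t(-93, I)) - 20963 = (-23890 + (-6 + 38)) - 20963 = (-23890 + 32) - 20963 = -23858 - 20963 = -44821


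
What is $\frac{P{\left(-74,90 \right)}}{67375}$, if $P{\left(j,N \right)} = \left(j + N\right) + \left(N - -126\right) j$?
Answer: $- \frac{15968}{67375} \approx -0.237$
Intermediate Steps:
$P{\left(j,N \right)} = N + j + j \left(126 + N\right)$ ($P{\left(j,N \right)} = \left(N + j\right) + \left(N + 126\right) j = \left(N + j\right) + \left(126 + N\right) j = \left(N + j\right) + j \left(126 + N\right) = N + j + j \left(126 + N\right)$)
$\frac{P{\left(-74,90 \right)}}{67375} = \frac{90 + 127 \left(-74\right) + 90 \left(-74\right)}{67375} = \left(90 - 9398 - 6660\right) \frac{1}{67375} = \left(-15968\right) \frac{1}{67375} = - \frac{15968}{67375}$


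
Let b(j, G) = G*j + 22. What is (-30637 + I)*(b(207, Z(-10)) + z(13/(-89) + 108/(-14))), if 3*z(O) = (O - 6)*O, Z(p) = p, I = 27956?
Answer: 897131149723/166341 ≈ 5.3933e+6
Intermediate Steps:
z(O) = O*(-6 + O)/3 (z(O) = ((O - 6)*O)/3 = ((-6 + O)*O)/3 = (O*(-6 + O))/3 = O*(-6 + O)/3)
b(j, G) = 22 + G*j
(-30637 + I)*(b(207, Z(-10)) + z(13/(-89) + 108/(-14))) = (-30637 + 27956)*((22 - 10*207) + (13/(-89) + 108/(-14))*(-6 + (13/(-89) + 108/(-14)))/3) = -2681*((22 - 2070) + (13*(-1/89) + 108*(-1/14))*(-6 + (13*(-1/89) + 108*(-1/14)))/3) = -2681*(-2048 + (-13/89 - 54/7)*(-6 + (-13/89 - 54/7))/3) = -2681*(-2048 + (1/3)*(-4897/623)*(-6 - 4897/623)) = -2681*(-2048 + (1/3)*(-4897/623)*(-8635/623)) = -2681*(-2048 + 42285595/1164387) = -2681*(-2342378981/1164387) = 897131149723/166341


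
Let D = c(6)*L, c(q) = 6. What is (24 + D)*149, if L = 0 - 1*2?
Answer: 1788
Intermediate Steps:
L = -2 (L = 0 - 2 = -2)
D = -12 (D = 6*(-2) = -12)
(24 + D)*149 = (24 - 12)*149 = 12*149 = 1788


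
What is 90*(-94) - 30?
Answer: -8490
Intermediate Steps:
90*(-94) - 30 = -8460 - 30 = -8490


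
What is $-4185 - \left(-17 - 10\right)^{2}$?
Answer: $-4914$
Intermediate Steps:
$-4185 - \left(-17 - 10\right)^{2} = -4185 - \left(-27\right)^{2} = -4185 - 729 = -4914$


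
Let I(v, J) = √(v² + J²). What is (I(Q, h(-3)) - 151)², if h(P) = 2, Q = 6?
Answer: 22841 - 604*√10 ≈ 20931.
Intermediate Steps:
I(v, J) = √(J² + v²)
(I(Q, h(-3)) - 151)² = (√(2² + 6²) - 151)² = (√(4 + 36) - 151)² = (√40 - 151)² = (2*√10 - 151)² = (-151 + 2*√10)²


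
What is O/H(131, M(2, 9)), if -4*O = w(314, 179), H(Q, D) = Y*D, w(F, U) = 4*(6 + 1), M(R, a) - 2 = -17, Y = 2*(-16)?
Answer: -7/480 ≈ -0.014583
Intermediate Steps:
Y = -32
M(R, a) = -15 (M(R, a) = 2 - 17 = -15)
w(F, U) = 28 (w(F, U) = 4*7 = 28)
H(Q, D) = -32*D
O = -7 (O = -¼*28 = -7)
O/H(131, M(2, 9)) = -7/((-32*(-15))) = -7/480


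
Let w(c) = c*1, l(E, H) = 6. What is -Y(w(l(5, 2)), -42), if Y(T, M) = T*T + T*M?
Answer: 216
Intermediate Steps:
w(c) = c
Y(T, M) = T² + M*T
-Y(w(l(5, 2)), -42) = -6*(-42 + 6) = -6*(-36) = -1*(-216) = 216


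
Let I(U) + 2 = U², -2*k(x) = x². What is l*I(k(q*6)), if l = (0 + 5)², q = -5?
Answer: 5062450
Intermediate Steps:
l = 25 (l = 5² = 25)
k(x) = -x²/2
I(U) = -2 + U²
l*I(k(q*6)) = 25*(-2 + (-(-5*6)²/2)²) = 25*(-2 + (-½*(-30)²)²) = 25*(-2 + (-½*900)²) = 25*(-2 + (-450)²) = 25*(-2 + 202500) = 25*202498 = 5062450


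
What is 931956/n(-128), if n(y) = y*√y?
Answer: 232989*I*√2/512 ≈ 643.55*I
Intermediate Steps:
n(y) = y^(3/2)
931956/n(-128) = 931956/((-128)^(3/2)) = 931956/((-1024*I*√2)) = 931956*(I*√2/2048) = 232989*I*√2/512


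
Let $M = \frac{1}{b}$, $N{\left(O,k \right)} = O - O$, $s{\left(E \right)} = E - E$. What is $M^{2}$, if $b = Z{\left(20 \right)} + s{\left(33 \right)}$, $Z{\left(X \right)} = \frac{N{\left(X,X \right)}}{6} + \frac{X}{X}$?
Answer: $1$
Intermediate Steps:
$s{\left(E \right)} = 0$
$N{\left(O,k \right)} = 0$
$Z{\left(X \right)} = 1$ ($Z{\left(X \right)} = \frac{0}{6} + \frac{X}{X} = 0 \cdot \frac{1}{6} + 1 = 0 + 1 = 1$)
$b = 1$ ($b = 1 + 0 = 1$)
$M = 1$ ($M = 1^{-1} = 1$)
$M^{2} = 1^{2} = 1$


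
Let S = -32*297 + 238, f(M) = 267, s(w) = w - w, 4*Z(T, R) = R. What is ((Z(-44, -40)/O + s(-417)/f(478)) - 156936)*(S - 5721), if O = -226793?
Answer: 76202442535558/32399 ≈ 2.3520e+9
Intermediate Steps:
Z(T, R) = R/4
s(w) = 0
S = -9266 (S = -9504 + 238 = -9266)
((Z(-44, -40)/O + s(-417)/f(478)) - 156936)*(S - 5721) = ((((¼)*(-40))/(-226793) + 0/267) - 156936)*(-9266 - 5721) = ((-10*(-1/226793) + 0*(1/267)) - 156936)*(-14987) = ((10/226793 + 0) - 156936)*(-14987) = (10/226793 - 156936)*(-14987) = -35591986238/226793*(-14987) = 76202442535558/32399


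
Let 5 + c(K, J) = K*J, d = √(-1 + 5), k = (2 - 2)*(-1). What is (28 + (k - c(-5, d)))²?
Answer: 1849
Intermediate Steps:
k = 0 (k = 0*(-1) = 0)
d = 2 (d = √4 = 2)
c(K, J) = -5 + J*K (c(K, J) = -5 + K*J = -5 + J*K)
(28 + (k - c(-5, d)))² = (28 + (0 - (-5 + 2*(-5))))² = (28 + (0 - (-5 - 10)))² = (28 + (0 - 1*(-15)))² = (28 + (0 + 15))² = (28 + 15)² = 43² = 1849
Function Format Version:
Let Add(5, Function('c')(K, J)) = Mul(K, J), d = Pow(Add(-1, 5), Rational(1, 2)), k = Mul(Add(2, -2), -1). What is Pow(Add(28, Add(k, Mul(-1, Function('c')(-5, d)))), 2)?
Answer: 1849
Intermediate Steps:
k = 0 (k = Mul(0, -1) = 0)
d = 2 (d = Pow(4, Rational(1, 2)) = 2)
Function('c')(K, J) = Add(-5, Mul(J, K)) (Function('c')(K, J) = Add(-5, Mul(K, J)) = Add(-5, Mul(J, K)))
Pow(Add(28, Add(k, Mul(-1, Function('c')(-5, d)))), 2) = Pow(Add(28, Add(0, Mul(-1, Add(-5, Mul(2, -5))))), 2) = Pow(Add(28, Add(0, Mul(-1, Add(-5, -10)))), 2) = Pow(Add(28, Add(0, Mul(-1, -15))), 2) = Pow(Add(28, Add(0, 15)), 2) = Pow(Add(28, 15), 2) = Pow(43, 2) = 1849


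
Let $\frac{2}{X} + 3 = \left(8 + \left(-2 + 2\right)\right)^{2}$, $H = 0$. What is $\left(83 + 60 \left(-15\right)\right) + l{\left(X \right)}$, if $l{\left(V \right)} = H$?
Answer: $-817$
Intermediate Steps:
$X = \frac{2}{61}$ ($X = \frac{2}{-3 + \left(8 + \left(-2 + 2\right)\right)^{2}} = \frac{2}{-3 + \left(8 + 0\right)^{2}} = \frac{2}{-3 + 8^{2}} = \frac{2}{-3 + 64} = \frac{2}{61} \approx 0.032787$)
$l{\left(V \right)} = 0$
$\left(83 + 60 \left(-15\right)\right) + l{\left(X \right)} = \left(83 + 60 \left(-15\right)\right) + 0 = \left(83 - 900\right) + 0 = -817 + 0 = -817$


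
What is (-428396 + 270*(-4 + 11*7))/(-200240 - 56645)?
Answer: 408686/256885 ≈ 1.5909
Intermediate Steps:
(-428396 + 270*(-4 + 11*7))/(-200240 - 56645) = (-428396 + 270*(-4 + 77))/(-256885) = (-428396 + 270*73)*(-1/256885) = (-428396 + 19710)*(-1/256885) = -408686*(-1/256885) = 408686/256885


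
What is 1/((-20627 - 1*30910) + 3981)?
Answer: -1/47556 ≈ -2.1028e-5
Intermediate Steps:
1/((-20627 - 1*30910) + 3981) = 1/((-20627 - 30910) + 3981) = 1/(-51537 + 3981) = 1/(-47556) = -1/47556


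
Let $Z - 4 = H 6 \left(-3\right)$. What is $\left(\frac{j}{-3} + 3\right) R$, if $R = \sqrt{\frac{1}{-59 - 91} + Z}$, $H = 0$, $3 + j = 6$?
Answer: $\frac{\sqrt{3594}}{15} \approx 3.9967$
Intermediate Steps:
$j = 3$ ($j = -3 + 6 = 3$)
$Z = 4$ ($Z = 4 + 0 \cdot 6 \left(-3\right) = 4 + 0 \left(-3\right) = 4 + 0 = 4$)
$R = \frac{\sqrt{3594}}{30}$ ($R = \sqrt{\frac{1}{-59 - 91} + 4} = \sqrt{\frac{1}{-150} + 4} = \sqrt{- \frac{1}{150} + 4} = \sqrt{\frac{599}{150}} = \frac{\sqrt{3594}}{30} \approx 1.9983$)
$\left(\frac{j}{-3} + 3\right) R = \left(\frac{3}{-3} + 3\right) \frac{\sqrt{3594}}{30} = \left(3 \left(- \frac{1}{3}\right) + 3\right) \frac{\sqrt{3594}}{30} = \left(-1 + 3\right) \frac{\sqrt{3594}}{30} = 2 \frac{\sqrt{3594}}{30} = \frac{\sqrt{3594}}{15}$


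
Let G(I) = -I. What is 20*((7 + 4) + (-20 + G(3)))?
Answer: -240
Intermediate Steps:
20*((7 + 4) + (-20 + G(3))) = 20*((7 + 4) + (-20 - 1*3)) = 20*(11 + (-20 - 3)) = 20*(11 - 23) = 20*(-12) = -240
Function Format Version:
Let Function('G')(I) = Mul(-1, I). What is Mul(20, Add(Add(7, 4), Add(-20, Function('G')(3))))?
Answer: -240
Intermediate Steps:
Mul(20, Add(Add(7, 4), Add(-20, Function('G')(3)))) = Mul(20, Add(Add(7, 4), Add(-20, Mul(-1, 3)))) = Mul(20, Add(11, Add(-20, -3))) = Mul(20, Add(11, -23)) = Mul(20, -12) = -240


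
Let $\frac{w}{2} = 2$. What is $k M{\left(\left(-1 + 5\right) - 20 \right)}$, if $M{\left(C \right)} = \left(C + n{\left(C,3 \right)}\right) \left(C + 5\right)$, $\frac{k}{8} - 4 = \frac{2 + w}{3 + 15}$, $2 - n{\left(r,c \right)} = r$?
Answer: $- \frac{2288}{3} \approx -762.67$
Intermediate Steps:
$n{\left(r,c \right)} = 2 - r$
$w = 4$ ($w = 2 \cdot 2 = 4$)
$k = \frac{104}{3}$ ($k = 32 + 8 \frac{2 + 4}{3 + 15} = 32 + 8 \cdot \frac{6}{18} = 32 + 8 \cdot 6 \cdot \frac{1}{18} = 32 + 8 \cdot \frac{1}{3} = 32 + \frac{8}{3} = \frac{104}{3} \approx 34.667$)
$M{\left(C \right)} = 10 + 2 C$ ($M{\left(C \right)} = \left(C - \left(-2 + C\right)\right) \left(C + 5\right) = 2 \left(5 + C\right) = 10 + 2 C$)
$k M{\left(\left(-1 + 5\right) - 20 \right)} = \frac{104 \left(10 + 2 \left(\left(-1 + 5\right) - 20\right)\right)}{3} = \frac{104 \left(10 + 2 \left(4 - 20\right)\right)}{3} = \frac{104 \left(10 + 2 \left(-16\right)\right)}{3} = \frac{104 \left(10 - 32\right)}{3} = \frac{104}{3} \left(-22\right) = - \frac{2288}{3}$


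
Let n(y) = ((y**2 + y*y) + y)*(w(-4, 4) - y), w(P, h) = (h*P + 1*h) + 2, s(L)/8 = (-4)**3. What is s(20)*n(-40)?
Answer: -48537600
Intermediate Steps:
s(L) = -512 (s(L) = 8*(-4)**3 = 8*(-64) = -512)
w(P, h) = 2 + h + P*h (w(P, h) = (P*h + h) + 2 = (h + P*h) + 2 = 2 + h + P*h)
n(y) = (-10 - y)*(y + 2*y**2) (n(y) = ((y**2 + y*y) + y)*((2 + 4 - 4*4) - y) = ((y**2 + y**2) + y)*((2 + 4 - 16) - y) = (2*y**2 + y)*(-10 - y) = (y + 2*y**2)*(-10 - y) = (-10 - y)*(y + 2*y**2))
s(20)*n(-40) = -(-512)*(-40)*(10 + 2*(-40)**2 + 21*(-40)) = -(-512)*(-40)*(10 + 2*1600 - 840) = -(-512)*(-40)*(10 + 3200 - 840) = -(-512)*(-40)*2370 = -512*94800 = -48537600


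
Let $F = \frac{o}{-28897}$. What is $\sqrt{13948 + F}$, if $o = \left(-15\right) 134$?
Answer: $\frac{\sqrt{11647148705302}}{28897} \approx 118.1$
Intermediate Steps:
$o = -2010$
$F = \frac{2010}{28897}$ ($F = - \frac{2010}{-28897} = \left(-2010\right) \left(- \frac{1}{28897}\right) = \frac{2010}{28897} \approx 0.069557$)
$\sqrt{13948 + F} = \sqrt{13948 + \frac{2010}{28897}} = \sqrt{\frac{403057366}{28897}} = \frac{\sqrt{11647148705302}}{28897}$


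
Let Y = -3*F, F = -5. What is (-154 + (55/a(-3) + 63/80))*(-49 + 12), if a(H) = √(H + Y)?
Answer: 453509/80 - 2035*√3/6 ≈ 5081.4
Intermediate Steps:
Y = 15 (Y = -3*(-5) = 15)
a(H) = √(15 + H) (a(H) = √(H + 15) = √(15 + H))
(-154 + (55/a(-3) + 63/80))*(-49 + 12) = (-154 + (55/(√(15 - 3)) + 63/80))*(-49 + 12) = (-154 + (55/(√12) + 63*(1/80)))*(-37) = (-154 + (55/((2*√3)) + 63/80))*(-37) = (-154 + (55*(√3/6) + 63/80))*(-37) = (-154 + (55*√3/6 + 63/80))*(-37) = (-154 + (63/80 + 55*√3/6))*(-37) = (-12257/80 + 55*√3/6)*(-37) = 453509/80 - 2035*√3/6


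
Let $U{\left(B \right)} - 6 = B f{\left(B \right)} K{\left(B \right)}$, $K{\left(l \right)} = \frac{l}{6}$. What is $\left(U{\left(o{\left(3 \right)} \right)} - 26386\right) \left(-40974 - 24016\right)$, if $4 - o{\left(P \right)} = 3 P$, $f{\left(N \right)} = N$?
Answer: $\frac{5147370475}{3} \approx 1.7158 \cdot 10^{9}$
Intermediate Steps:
$K{\left(l \right)} = \frac{l}{6}$ ($K{\left(l \right)} = l \frac{1}{6} = \frac{l}{6}$)
$o{\left(P \right)} = 4 - 3 P$
$U{\left(B \right)} = 6 + \frac{B^{3}}{6}$ ($U{\left(B \right)} = 6 + B B \frac{B}{6} = 6 + B^{2} \frac{B}{6} = 6 + \frac{B^{3}}{6}$)
$\left(U{\left(o{\left(3 \right)} \right)} - 26386\right) \left(-40974 - 24016\right) = \left(\left(6 + \frac{\left(4 - 9\right)^{3}}{6}\right) - 26386\right) \left(-40974 - 24016\right) = \left(\left(6 + \frac{\left(4 - 9\right)^{3}}{6}\right) - 26386\right) \left(-64990\right) = \left(\left(6 + \frac{\left(-5\right)^{3}}{6}\right) - 26386\right) \left(-64990\right) = \left(\left(6 + \frac{1}{6} \left(-125\right)\right) - 26386\right) \left(-64990\right) = \left(\left(6 - \frac{125}{6}\right) - 26386\right) \left(-64990\right) = \left(- \frac{89}{6} - 26386\right) \left(-64990\right) = \left(- \frac{158405}{6}\right) \left(-64990\right) = \frac{5147370475}{3}$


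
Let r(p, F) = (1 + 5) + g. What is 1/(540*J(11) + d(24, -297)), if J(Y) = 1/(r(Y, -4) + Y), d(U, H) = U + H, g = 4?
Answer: -7/1731 ≈ -0.0040439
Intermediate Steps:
d(U, H) = H + U
r(p, F) = 10 (r(p, F) = (1 + 5) + 4 = 6 + 4 = 10)
J(Y) = 1/(10 + Y)
1/(540*J(11) + d(24, -297)) = 1/(540/(10 + 11) + (-297 + 24)) = 1/(540/21 - 273) = 1/(540*(1/21) - 273) = 1/(180/7 - 273) = 1/(-1731/7) = -7/1731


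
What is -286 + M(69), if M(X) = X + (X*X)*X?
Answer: 328292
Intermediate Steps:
M(X) = X + X³ (M(X) = X + X²*X = X + X³)
-286 + M(69) = -286 + (69 + 69³) = -286 + (69 + 328509) = -286 + 328578 = 328292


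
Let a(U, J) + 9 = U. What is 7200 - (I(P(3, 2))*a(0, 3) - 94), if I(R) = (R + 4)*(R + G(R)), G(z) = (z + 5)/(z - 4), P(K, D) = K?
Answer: 6979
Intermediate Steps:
a(U, J) = -9 + U
G(z) = (5 + z)/(-4 + z)
I(R) = (4 + R)*(R + (5 + R)/(-4 + R)) (I(R) = (R + 4)*(R + (5 + R)/(-4 + R)) = (4 + R)*(R + (5 + R)/(-4 + R)))
7200 - (I(P(3, 2))*a(0, 3) - 94) = 7200 - (((20 + 3**2 + 3**3 - 7*3)/(-4 + 3))*(-9 + 0) - 94) = 7200 - (((20 + 9 + 27 - 21)/(-1))*(-9) - 94) = 7200 - (-1*35*(-9) - 94) = 7200 - (-35*(-9) - 94) = 7200 - (315 - 94) = 7200 - 1*221 = 7200 - 221 = 6979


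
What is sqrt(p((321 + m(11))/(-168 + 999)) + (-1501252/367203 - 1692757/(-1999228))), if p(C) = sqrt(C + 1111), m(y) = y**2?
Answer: sqrt(-276959207264953909802178765 + 102813524042430224289756*sqrt(767580573))/9243269901894 ≈ 5.4862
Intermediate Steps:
p(C) = sqrt(1111 + C)
sqrt(p((321 + m(11))/(-168 + 999)) + (-1501252/367203 - 1692757/(-1999228))) = sqrt(sqrt(1111 + (321 + 11**2)/(-168 + 999)) + (-1501252/367203 - 1692757/(-1999228))) = sqrt(sqrt(1111 + (321 + 121)/831) + (-1501252*1/367203 - 1692757*(-1/1999228))) = sqrt(sqrt(1111 + 442*(1/831)) + (-1501252/367203 + 153887/181748)) = sqrt(sqrt(1111 + 442/831) - 216341780435/66738410844) = sqrt(sqrt(923683/831) - 216341780435/66738410844) = sqrt(sqrt(767580573)/831 - 216341780435/66738410844) = sqrt(-216341780435/66738410844 + sqrt(767580573)/831)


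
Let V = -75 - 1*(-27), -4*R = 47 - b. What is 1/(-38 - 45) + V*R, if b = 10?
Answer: 36851/83 ≈ 443.99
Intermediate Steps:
R = -37/4 (R = -(47 - 1*10)/4 = -(47 - 10)/4 = -1/4*37 = -37/4 ≈ -9.2500)
V = -48 (V = -75 + 27 = -48)
1/(-38 - 45) + V*R = 1/(-38 - 45) - 48*(-37/4) = 1/(-83) + 444 = -1/83 + 444 = 36851/83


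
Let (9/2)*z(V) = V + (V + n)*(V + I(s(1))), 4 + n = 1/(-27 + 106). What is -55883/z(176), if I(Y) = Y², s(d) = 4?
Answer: -1370097/180896 ≈ -7.5740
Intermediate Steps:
n = -315/79 (n = -4 + 1/(-27 + 106) = -4 + 1/79 = -315/79 ≈ -3.9873)
z(V) = 2*V/9 + 2*(16 + V)*(-315/79 + V)/9 (z(V) = 2*(V + (V - 315/79)*(V + 4²))/9 = 2*(V + (-315/79 + V)*(V + 16))/9 = 2*(V + (-315/79 + V)*(16 + V))/9 = 2*(V + (16 + V)*(-315/79 + V))/9 = 2*V/9 + 2*(16 + V)*(-315/79 + V)/9)
-55883/z(176) = -55883/(-1120/79 + (2/9)*176² + (2056/711)*176) = -55883/(-1120/79 + (2/9)*30976 + 361856/711) = -55883/(-1120/79 + 61952/9 + 361856/711) = -55883/5245984/711 = -55883*711/5245984 = -1370097/180896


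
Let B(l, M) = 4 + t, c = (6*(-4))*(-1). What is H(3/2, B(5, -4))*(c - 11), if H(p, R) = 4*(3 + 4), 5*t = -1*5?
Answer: 364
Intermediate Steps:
t = -1 (t = (-1*5)/5 = (⅕)*(-5) = -1)
c = 24 (c = -24*(-1) = 24)
B(l, M) = 3 (B(l, M) = 4 - 1 = 3)
H(p, R) = 28 (H(p, R) = 4*7 = 28)
H(3/2, B(5, -4))*(c - 11) = 28*(24 - 11) = 28*13 = 364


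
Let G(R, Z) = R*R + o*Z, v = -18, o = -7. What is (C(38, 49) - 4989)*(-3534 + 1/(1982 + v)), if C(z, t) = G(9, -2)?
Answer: 16984076425/982 ≈ 1.7295e+7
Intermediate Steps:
G(R, Z) = R² - 7*Z (G(R, Z) = R*R - 7*Z = R² - 7*Z)
C(z, t) = 95 (C(z, t) = 9² - 7*(-2) = 81 + 14 = 95)
(C(38, 49) - 4989)*(-3534 + 1/(1982 + v)) = (95 - 4989)*(-3534 + 1/(1982 - 18)) = -4894*(-3534 + 1/1964) = -4894*(-6940775/1964) = 16984076425/982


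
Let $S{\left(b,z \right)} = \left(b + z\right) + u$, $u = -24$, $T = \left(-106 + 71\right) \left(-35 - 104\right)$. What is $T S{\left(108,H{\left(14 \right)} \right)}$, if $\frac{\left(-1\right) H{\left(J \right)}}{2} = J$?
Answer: $272440$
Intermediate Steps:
$H{\left(J \right)} = - 2 J$
$T = 4865$ ($T = \left(-35\right) \left(-139\right) = 4865$)
$S{\left(b,z \right)} = -24 + b + z$ ($S{\left(b,z \right)} = \left(b + z\right) - 24 = -24 + b + z$)
$T S{\left(108,H{\left(14 \right)} \right)} = 4865 \left(-24 + 108 - 28\right) = 4865 \cdot 56 = 272440$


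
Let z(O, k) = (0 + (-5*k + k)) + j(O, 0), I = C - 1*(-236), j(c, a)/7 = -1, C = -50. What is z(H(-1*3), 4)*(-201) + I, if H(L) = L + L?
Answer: 4809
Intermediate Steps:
j(c, a) = -7 (j(c, a) = 7*(-1) = -7)
H(L) = 2*L
I = 186 (I = -50 - 1*(-236) = -50 + 236 = 186)
z(O, k) = -7 - 4*k (z(O, k) = (0 + (-5*k + k)) - 7 = (0 - 4*k) - 7 = -4*k - 7 = -7 - 4*k)
z(H(-1*3), 4)*(-201) + I = (-7 - 4*4)*(-201) + 186 = (-7 - 16)*(-201) + 186 = -23*(-201) + 186 = 4623 + 186 = 4809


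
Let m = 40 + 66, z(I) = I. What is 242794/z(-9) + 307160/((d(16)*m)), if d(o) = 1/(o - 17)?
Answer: -14250302/477 ≈ -29875.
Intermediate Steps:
m = 106
d(o) = 1/(-17 + o)
242794/z(-9) + 307160/((d(16)*m)) = 242794/(-9) + 307160/((106/(-17 + 16))) = 242794*(-1/9) + 307160/((106/(-1))) = -242794/9 + 307160/((-1*106)) = -242794/9 + 307160/(-106) = -242794/9 + 307160*(-1/106) = -242794/9 - 153580/53 = -14250302/477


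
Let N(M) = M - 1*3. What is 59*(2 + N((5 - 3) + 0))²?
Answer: 59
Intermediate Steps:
N(M) = -3 + M (N(M) = M - 3 = -3 + M)
59*(2 + N((5 - 3) + 0))² = 59*(2 + (-3 + ((5 - 3) + 0)))² = 59*(2 + (-3 + (2 + 0)))² = 59*(2 + (-3 + 2))² = 59*(2 - 1)² = 59*1² = 59*1 = 59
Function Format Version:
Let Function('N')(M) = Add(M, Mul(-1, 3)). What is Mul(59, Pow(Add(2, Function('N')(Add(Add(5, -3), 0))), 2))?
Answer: 59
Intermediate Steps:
Function('N')(M) = Add(-3, M) (Function('N')(M) = Add(M, -3) = Add(-3, M))
Mul(59, Pow(Add(2, Function('N')(Add(Add(5, -3), 0))), 2)) = Mul(59, Pow(Add(2, Add(-3, Add(Add(5, -3), 0))), 2)) = Mul(59, Pow(Add(2, Add(-3, Add(2, 0))), 2)) = Mul(59, Pow(Add(2, Add(-3, 2)), 2)) = Mul(59, Pow(Add(2, -1), 2)) = Mul(59, Pow(1, 2)) = Mul(59, 1) = 59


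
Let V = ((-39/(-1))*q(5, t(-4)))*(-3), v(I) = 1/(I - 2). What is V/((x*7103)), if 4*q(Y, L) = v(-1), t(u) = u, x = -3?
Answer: -13/28412 ≈ -0.00045755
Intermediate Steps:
v(I) = 1/(-2 + I)
q(Y, L) = -1/12 (q(Y, L) = 1/(4*(-2 - 1)) = (¼)/(-3) = (¼)*(-⅓) = -1/12)
V = 39/4 (V = (-39/(-1)*(-1/12))*(-3) = (-39*(-1)*(-1/12))*(-3) = (39*(-1/12))*(-3) = -13/4*(-3) = 39/4 ≈ 9.7500)
V/((x*7103)) = 39/(4*((-3*7103))) = (39/4)/(-21309) = (39/4)*(-1/21309) = -13/28412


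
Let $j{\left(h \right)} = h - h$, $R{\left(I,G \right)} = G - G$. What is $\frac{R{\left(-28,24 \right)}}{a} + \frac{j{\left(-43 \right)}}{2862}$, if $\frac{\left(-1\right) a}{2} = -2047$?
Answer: $0$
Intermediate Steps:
$R{\left(I,G \right)} = 0$
$j{\left(h \right)} = 0$
$a = 4094$ ($a = \left(-2\right) \left(-2047\right) = 4094$)
$\frac{R{\left(-28,24 \right)}}{a} + \frac{j{\left(-43 \right)}}{2862} = \frac{0}{4094} + \frac{0}{2862} = 0 \cdot \frac{1}{4094} + 0 \cdot \frac{1}{2862} = 0 + 0 = 0$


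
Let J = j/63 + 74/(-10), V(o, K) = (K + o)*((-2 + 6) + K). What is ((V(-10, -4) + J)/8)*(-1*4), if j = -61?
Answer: 1318/315 ≈ 4.1841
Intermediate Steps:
V(o, K) = (4 + K)*(K + o) (V(o, K) = (K + o)*(4 + K) = (4 + K)*(K + o))
J = -2636/315 (J = -61/63 + 74/(-10) = -61*1/63 + 74*(-1/10) = -61/63 - 37/5 = -2636/315 ≈ -8.3683)
((V(-10, -4) + J)/8)*(-1*4) = ((((-4)**2 + 4*(-4) + 4*(-10) - 4*(-10)) - 2636/315)/8)*(-1*4) = (((16 - 16 - 40 + 40) - 2636/315)*(1/8))*(-4) = ((0 - 2636/315)*(1/8))*(-4) = -2636/315*1/8*(-4) = -659/630*(-4) = 1318/315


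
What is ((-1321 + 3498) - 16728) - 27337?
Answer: -41888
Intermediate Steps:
((-1321 + 3498) - 16728) - 27337 = (2177 - 16728) - 27337 = -14551 - 27337 = -41888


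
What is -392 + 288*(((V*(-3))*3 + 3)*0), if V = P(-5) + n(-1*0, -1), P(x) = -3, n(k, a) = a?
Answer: -392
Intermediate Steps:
V = -4 (V = -3 - 1 = -4)
-392 + 288*(((V*(-3))*3 + 3)*0) = -392 + 288*((-4*(-3)*3 + 3)*0) = -392 + 288*((12*3 + 3)*0) = -392 + 288*((36 + 3)*0) = -392 + 288*(39*0) = -392 + 288*0 = -392 + 0 = -392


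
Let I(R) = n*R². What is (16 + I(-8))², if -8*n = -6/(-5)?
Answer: 1024/25 ≈ 40.960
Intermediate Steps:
n = -3/20 (n = -(-3)/(4*(-5)) = -(-3)*(-1)/(4*5) = -⅛*6/5 = -3/20 ≈ -0.15000)
I(R) = -3*R²/20
(16 + I(-8))² = (16 - 3/20*(-8)²)² = (16 - 3/20*64)² = (16 - 48/5)² = (32/5)² = 1024/25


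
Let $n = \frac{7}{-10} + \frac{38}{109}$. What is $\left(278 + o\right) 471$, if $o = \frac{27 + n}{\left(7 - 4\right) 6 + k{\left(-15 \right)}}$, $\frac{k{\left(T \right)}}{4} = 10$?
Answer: $\frac{8291581497}{63220} \approx 1.3115 \cdot 10^{5}$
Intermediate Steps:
$k{\left(T \right)} = 40$ ($k{\left(T \right)} = 4 \cdot 10 = 40$)
$n = - \frac{383}{1090}$ ($n = 7 \left(- \frac{1}{10}\right) + 38 \cdot \frac{1}{109} = - \frac{7}{10} + \frac{38}{109} = - \frac{383}{1090} \approx -0.35138$)
$o = \frac{29047}{63220}$ ($o = \frac{27 - \frac{383}{1090}}{\left(7 - 4\right) 6 + 40} = \frac{29047}{1090 \left(3 \cdot 6 + 40\right)} = \frac{29047}{1090 \left(18 + 40\right)} = \frac{29047}{1090 \cdot 58} = \frac{29047}{1090} \cdot \frac{1}{58} = \frac{29047}{63220} \approx 0.45946$)
$\left(278 + o\right) 471 = \left(278 + \frac{29047}{63220}\right) 471 = \frac{17604207}{63220} \cdot 471 = \frac{8291581497}{63220}$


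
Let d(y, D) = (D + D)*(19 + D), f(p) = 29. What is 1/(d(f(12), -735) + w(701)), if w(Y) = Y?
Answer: 1/1053221 ≈ 9.4947e-7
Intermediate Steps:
d(y, D) = 2*D*(19 + D) (d(y, D) = (2*D)*(19 + D) = 2*D*(19 + D))
1/(d(f(12), -735) + w(701)) = 1/(2*(-735)*(19 - 735) + 701) = 1/(2*(-735)*(-716) + 701) = 1/(1052520 + 701) = 1/1053221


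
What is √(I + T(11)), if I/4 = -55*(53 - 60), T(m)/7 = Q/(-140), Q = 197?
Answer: 101*√15/10 ≈ 39.117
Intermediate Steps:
T(m) = -197/20 (T(m) = 7*(197/(-140)) = 7*(197*(-1/140)) = 7*(-197/140) = -197/20)
I = 1540 (I = 4*(-55*(53 - 60)) = 4*(-55*(-7)) = 4*385 = 1540)
√(I + T(11)) = √(1540 - 197/20) = √(30603/20) = 101*√15/10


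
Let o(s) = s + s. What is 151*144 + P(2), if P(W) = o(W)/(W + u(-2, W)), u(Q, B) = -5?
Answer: 65228/3 ≈ 21743.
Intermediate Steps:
o(s) = 2*s
P(W) = 2*W/(-5 + W) (P(W) = (2*W)/(W - 5) = (2*W)/(-5 + W) = 2*W/(-5 + W))
151*144 + P(2) = 151*144 + 2*2/(-5 + 2) = 21744 + 2*2/(-3) = 21744 + 2*2*(-⅓) = 21744 - 4/3 = 65228/3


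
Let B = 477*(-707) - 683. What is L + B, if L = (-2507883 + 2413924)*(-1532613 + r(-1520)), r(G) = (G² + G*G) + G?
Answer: -290020482575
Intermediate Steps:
r(G) = G + 2*G² (r(G) = (G² + G²) + G = 2*G² + G = G + 2*G²)
L = -290020144653 (L = (-2507883 + 2413924)*(-1532613 - 1520*(1 + 2*(-1520))) = -93959*(-1532613 - 1520*(1 - 3040)) = -93959*(-1532613 - 1520*(-3039)) = -93959*(-1532613 + 4619280) = -93959*3086667 = -290020144653)
B = -337922 (B = -337239 - 683 = -337922)
L + B = -290020144653 - 337922 = -290020482575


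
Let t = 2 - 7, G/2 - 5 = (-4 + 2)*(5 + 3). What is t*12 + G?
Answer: -82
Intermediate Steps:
G = -22 (G = 10 + 2*((-4 + 2)*(5 + 3)) = 10 + 2*(-2*8) = 10 + 2*(-16) = 10 - 32 = -22)
t = -5
t*12 + G = -5*12 - 22 = -60 - 22 = -82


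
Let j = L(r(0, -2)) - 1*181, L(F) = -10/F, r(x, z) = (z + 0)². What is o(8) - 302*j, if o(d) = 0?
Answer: 55417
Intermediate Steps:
r(x, z) = z²
j = -367/2 (j = -10/((-2)²) - 1*181 = -10/4 - 181 = -10*¼ - 181 = -5/2 - 181 = -367/2 ≈ -183.50)
o(8) - 302*j = 0 - 302*(-367/2) = 0 + 55417 = 55417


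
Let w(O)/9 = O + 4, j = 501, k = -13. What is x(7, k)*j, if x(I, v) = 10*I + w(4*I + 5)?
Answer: 201903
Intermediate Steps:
w(O) = 36 + 9*O (w(O) = 9*(O + 4) = 9*(4 + O) = 36 + 9*O)
x(I, v) = 81 + 46*I (x(I, v) = 10*I + (36 + 9*(4*I + 5)) = 10*I + (36 + 9*(5 + 4*I)) = 10*I + (36 + (45 + 36*I)) = 10*I + (81 + 36*I) = 81 + 46*I)
x(7, k)*j = (81 + 46*7)*501 = (81 + 322)*501 = 403*501 = 201903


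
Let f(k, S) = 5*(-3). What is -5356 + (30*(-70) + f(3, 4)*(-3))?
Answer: -7411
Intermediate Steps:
f(k, S) = -15
-5356 + (30*(-70) + f(3, 4)*(-3)) = -5356 + (30*(-70) - 15*(-3)) = -5356 + (-2100 + 45) = -5356 - 2055 = -7411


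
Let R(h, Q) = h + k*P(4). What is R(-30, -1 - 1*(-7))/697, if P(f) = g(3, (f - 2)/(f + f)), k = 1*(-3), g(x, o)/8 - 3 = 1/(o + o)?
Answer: -150/697 ≈ -0.21521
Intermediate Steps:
g(x, o) = 24 + 4/o (g(x, o) = 24 + 8/(o + o) = 24 + 8/((2*o)) = 24 + 8*(1/(2*o)) = 24 + 4/o)
k = -3
P(f) = 24 + 8*f/(-2 + f) (P(f) = 24 + 4/(((f - 2)/(f + f))) = 24 + 4/(((-2 + f)/((2*f)))) = 24 + 4/(((-2 + f)*(1/(2*f)))) = 24 + 4/(((-2 + f)/(2*f))) = 24 + 4*(2*f/(-2 + f)) = 24 + 8*f/(-2 + f))
R(h, Q) = -120 + h (R(h, Q) = h - 48*(-3 + 2*4)/(-2 + 4) = h - 48*(-3 + 8)/2 = h - 48*5/2 = h - 3*40 = h - 120 = -120 + h)
R(-30, -1 - 1*(-7))/697 = (-120 - 30)/697 = -150*1/697 = -150/697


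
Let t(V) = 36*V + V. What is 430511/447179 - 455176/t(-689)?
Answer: 214520165427/11399934247 ≈ 18.818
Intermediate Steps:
t(V) = 37*V
430511/447179 - 455176/t(-689) = 430511/447179 - 455176/(37*(-689)) = 430511*(1/447179) - 455176/(-25493) = 430511/447179 - 455176*(-1/25493) = 430511/447179 + 455176/25493 = 214520165427/11399934247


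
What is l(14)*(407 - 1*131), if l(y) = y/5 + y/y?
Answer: 5244/5 ≈ 1048.8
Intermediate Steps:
l(y) = 1 + y/5 (l(y) = y*(⅕) + 1 = y/5 + 1 = 1 + y/5)
l(14)*(407 - 1*131) = (1 + (⅕)*14)*(407 - 1*131) = (1 + 14/5)*(407 - 131) = (19/5)*276 = 5244/5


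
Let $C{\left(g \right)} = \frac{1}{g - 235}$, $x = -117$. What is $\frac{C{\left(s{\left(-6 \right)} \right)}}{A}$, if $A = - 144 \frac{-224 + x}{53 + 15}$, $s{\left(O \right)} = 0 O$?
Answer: $- \frac{17}{2884860} \approx -5.8928 \cdot 10^{-6}$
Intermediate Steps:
$s{\left(O \right)} = 0$
$A = \frac{12276}{17}$ ($A = - 144 \frac{-224 - 117}{53 + 15} = - 144 \left(- \frac{341}{68}\right) = - 144 \left(\left(-341\right) \frac{1}{68}\right) = \left(-144\right) \left(- \frac{341}{68}\right) = \frac{12276}{17} \approx 722.12$)
$C{\left(g \right)} = \frac{1}{-235 + g}$
$\frac{C{\left(s{\left(-6 \right)} \right)}}{A} = \frac{1}{\left(-235 + 0\right) \frac{12276}{17}} = \frac{1}{-235} \cdot \frac{17}{12276} = \left(- \frac{1}{235}\right) \frac{17}{12276} = - \frac{17}{2884860}$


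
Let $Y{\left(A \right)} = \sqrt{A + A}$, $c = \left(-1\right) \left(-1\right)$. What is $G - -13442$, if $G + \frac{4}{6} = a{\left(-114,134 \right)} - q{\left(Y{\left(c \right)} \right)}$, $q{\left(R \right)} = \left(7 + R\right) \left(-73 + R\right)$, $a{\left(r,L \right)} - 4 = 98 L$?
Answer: $\frac{81259}{3} + 66 \sqrt{2} \approx 27180.0$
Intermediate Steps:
$a{\left(r,L \right)} = 4 + 98 L$
$c = 1$
$Y{\left(A \right)} = \sqrt{2} \sqrt{A}$ ($Y{\left(A \right)} = \sqrt{2 A} = \sqrt{2} \sqrt{A}$)
$q{\left(R \right)} = \left(-73 + R\right) \left(7 + R\right)$
$G = \frac{40933}{3} + 66 \sqrt{2}$ ($G = - \frac{2}{3} - \left(-13647 + \left(\sqrt{2} \sqrt{1}\right)^{2} - 66 \sqrt{2} \sqrt{1}\right) = - \frac{2}{3} - \left(-13647 + \left(\sqrt{2} \cdot 1\right)^{2} - 66 \sqrt{2} \cdot 1\right) = - \frac{2}{3} - \left(-13647 + \left(\sqrt{2}\right)^{2} - 66 \sqrt{2}\right) = - \frac{2}{3} + \left(13136 - \left(-511 + 2 - 66 \sqrt{2}\right)\right) = - \frac{2}{3} + \left(13136 - \left(-509 - 66 \sqrt{2}\right)\right) = - \frac{2}{3} + \left(13136 + \left(509 + 66 \sqrt{2}\right)\right) = - \frac{2}{3} + \left(13645 + 66 \sqrt{2}\right) = \frac{40933}{3} + 66 \sqrt{2} \approx 13738.0$)
$G - -13442 = \left(\frac{40933}{3} + 66 \sqrt{2}\right) - -13442 = \left(\frac{40933}{3} + 66 \sqrt{2}\right) + 13442 = \frac{81259}{3} + 66 \sqrt{2}$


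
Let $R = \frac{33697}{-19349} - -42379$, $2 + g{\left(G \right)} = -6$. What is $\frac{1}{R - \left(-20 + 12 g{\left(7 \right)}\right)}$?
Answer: $\frac{19349}{822202058} \approx 2.3533 \cdot 10^{-5}$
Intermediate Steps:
$g{\left(G \right)} = -8$ ($g{\left(G \right)} = -2 - 6 = -8$)
$R = \frac{819957574}{19349}$ ($R = 33697 \left(- \frac{1}{19349}\right) + 42379 = - \frac{33697}{19349} + 42379 = \frac{819957574}{19349} \approx 42377.0$)
$\frac{1}{R - \left(-20 + 12 g{\left(7 \right)}\right)} = \frac{1}{\frac{819957574}{19349} + \left(\left(-12\right) \left(-8\right) + 20\right)} = \frac{1}{\frac{819957574}{19349} + \left(96 + 20\right)} = \frac{1}{\frac{819957574}{19349} + 116} = \frac{1}{\frac{822202058}{19349}} = \frac{19349}{822202058}$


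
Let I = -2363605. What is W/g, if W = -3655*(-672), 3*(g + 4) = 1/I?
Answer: -17416176170400/28363261 ≈ -6.1404e+5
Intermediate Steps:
g = -28363261/7090815 (g = -4 + (1/3)/(-2363605) = -4 + (1/3)*(-1/2363605) = -4 - 1/7090815 = -28363261/7090815 ≈ -4.0000)
W = 2456160
W/g = 2456160/(-28363261/7090815) = 2456160*(-7090815/28363261) = -17416176170400/28363261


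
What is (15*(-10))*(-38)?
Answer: 5700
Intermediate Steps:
(15*(-10))*(-38) = -150*(-38) = 5700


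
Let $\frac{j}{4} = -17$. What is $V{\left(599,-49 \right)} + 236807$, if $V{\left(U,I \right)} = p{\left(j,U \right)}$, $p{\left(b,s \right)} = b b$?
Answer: $241431$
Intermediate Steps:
$j = -68$ ($j = 4 \left(-17\right) = -68$)
$p{\left(b,s \right)} = b^{2}$
$V{\left(U,I \right)} = 4624$ ($V{\left(U,I \right)} = \left(-68\right)^{2} = 4624$)
$V{\left(599,-49 \right)} + 236807 = 4624 + 236807 = 241431$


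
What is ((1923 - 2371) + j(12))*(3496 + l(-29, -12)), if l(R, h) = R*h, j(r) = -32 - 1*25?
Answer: -1941220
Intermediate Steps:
j(r) = -57 (j(r) = -32 - 25 = -57)
((1923 - 2371) + j(12))*(3496 + l(-29, -12)) = ((1923 - 2371) - 57)*(3496 - 29*(-12)) = (-448 - 57)*(3496 + 348) = -505*3844 = -1941220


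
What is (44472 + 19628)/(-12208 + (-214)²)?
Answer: 16025/8397 ≈ 1.9084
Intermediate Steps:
(44472 + 19628)/(-12208 + (-214)²) = 64100/(-12208 + 45796) = 64100/33588 = 64100*(1/33588) = 16025/8397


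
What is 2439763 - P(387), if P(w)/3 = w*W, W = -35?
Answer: 2480398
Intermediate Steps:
P(w) = -105*w (P(w) = 3*(w*(-35)) = 3*(-35*w) = -105*w)
2439763 - P(387) = 2439763 - (-105)*387 = 2439763 - 1*(-40635) = 2439763 + 40635 = 2480398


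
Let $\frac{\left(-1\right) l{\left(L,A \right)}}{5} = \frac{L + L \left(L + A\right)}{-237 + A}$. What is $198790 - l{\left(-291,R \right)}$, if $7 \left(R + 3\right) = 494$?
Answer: $\frac{233499505}{1186} \approx 1.9688 \cdot 10^{5}$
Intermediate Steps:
$R = \frac{473}{7}$ ($R = -3 + \frac{1}{7} \cdot 494 = -3 + \frac{494}{7} = \frac{473}{7} \approx 67.571$)
$l{\left(L,A \right)} = - \frac{5 \left(L + L \left(A + L\right)\right)}{-237 + A}$ ($l{\left(L,A \right)} = - 5 \frac{L + L \left(L + A\right)}{-237 + A} = - 5 \frac{L + L \left(A + L\right)}{-237 + A} = - \frac{5 \left(L + L \left(A + L\right)\right)}{-237 + A}$)
$198790 - l{\left(-291,R \right)} = 198790 - \left(-5\right) \left(-291\right) \frac{1}{-237 + \frac{473}{7}} \left(1 + \frac{473}{7} - 291\right) = 198790 - \left(-5\right) \left(-291\right) \frac{1}{- \frac{1186}{7}} \left(- \frac{1557}{7}\right) = 198790 - \left(-5\right) \left(-291\right) \left(- \frac{7}{1186}\right) \left(- \frac{1557}{7}\right) = 198790 - \frac{2265435}{1186} = \frac{233499505}{1186}$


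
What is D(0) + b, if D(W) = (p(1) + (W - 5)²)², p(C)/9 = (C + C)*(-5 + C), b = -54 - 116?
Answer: 2039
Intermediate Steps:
b = -170
p(C) = 18*C*(-5 + C) (p(C) = 9*((C + C)*(-5 + C)) = 9*((2*C)*(-5 + C)) = 9*(2*C*(-5 + C)) = 18*C*(-5 + C))
D(W) = (-72 + (-5 + W)²)² (D(W) = (18*1*(-5 + 1) + (W - 5)²)² = (18*1*(-4) + (-5 + W)²)² = (-72 + (-5 + W)²)²)
D(0) + b = (-72 + (-5 + 0)²)² - 170 = (-72 + (-5)²)² - 170 = (-72 + 25)² - 170 = (-47)² - 170 = 2209 - 170 = 2039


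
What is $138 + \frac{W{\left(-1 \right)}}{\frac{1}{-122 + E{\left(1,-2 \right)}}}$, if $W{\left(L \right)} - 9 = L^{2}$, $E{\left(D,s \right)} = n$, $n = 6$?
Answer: $-1022$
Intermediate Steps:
$E{\left(D,s \right)} = 6$
$W{\left(L \right)} = 9 + L^{2}$
$138 + \frac{W{\left(-1 \right)}}{\frac{1}{-122 + E{\left(1,-2 \right)}}} = 138 + \frac{9 + \left(-1\right)^{2}}{\frac{1}{-122 + 6}} = 138 + \frac{9 + 1}{\frac{1}{-116}} = 138 + \frac{10}{- \frac{1}{116}} = 138 + 10 \left(-116\right) = 138 - 1160 = -1022$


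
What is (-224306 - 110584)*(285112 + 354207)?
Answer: -214101539910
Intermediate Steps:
(-224306 - 110584)*(285112 + 354207) = -334890*639319 = -214101539910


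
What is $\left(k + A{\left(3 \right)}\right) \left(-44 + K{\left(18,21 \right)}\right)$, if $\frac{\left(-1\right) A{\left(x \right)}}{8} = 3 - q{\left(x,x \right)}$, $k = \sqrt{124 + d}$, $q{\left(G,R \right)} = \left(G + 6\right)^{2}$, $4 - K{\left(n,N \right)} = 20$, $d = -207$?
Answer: $-37440 - 60 i \sqrt{83} \approx -37440.0 - 546.63 i$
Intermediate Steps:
$K{\left(n,N \right)} = -16$ ($K{\left(n,N \right)} = 4 - 20 = -16$)
$q{\left(G,R \right)} = \left(6 + G\right)^{2}$
$k = i \sqrt{83}$ ($k = \sqrt{124 - 207} = \sqrt{-83} = i \sqrt{83} \approx 9.1104 i$)
$A{\left(x \right)} = -24 + 8 \left(6 + x\right)^{2}$ ($A{\left(x \right)} = - 8 \left(3 - \left(6 + x\right)^{2}\right) = -24 + 8 \left(6 + x\right)^{2}$)
$\left(k + A{\left(3 \right)}\right) \left(-44 + K{\left(18,21 \right)}\right) = \left(i \sqrt{83} - \left(24 - 8 \left(6 + 3\right)^{2}\right)\right) \left(-44 - 16\right) = \left(i \sqrt{83} - \left(24 - 8 \cdot 9^{2}\right)\right) \left(-60\right) = \left(i \sqrt{83} + \left(-24 + 8 \cdot 81\right)\right) \left(-60\right) = \left(i \sqrt{83} + \left(-24 + 648\right)\right) \left(-60\right) = \left(i \sqrt{83} + 624\right) \left(-60\right) = \left(624 + i \sqrt{83}\right) \left(-60\right) = -37440 - 60 i \sqrt{83}$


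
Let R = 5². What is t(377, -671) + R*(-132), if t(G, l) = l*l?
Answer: 446941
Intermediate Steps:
t(G, l) = l²
R = 25
t(377, -671) + R*(-132) = (-671)² + 25*(-132) = 450241 - 3300 = 446941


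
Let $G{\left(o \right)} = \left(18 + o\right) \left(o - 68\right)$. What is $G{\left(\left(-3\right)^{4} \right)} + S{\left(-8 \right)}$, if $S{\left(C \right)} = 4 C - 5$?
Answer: $1250$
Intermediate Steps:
$G{\left(o \right)} = \left(-68 + o\right) \left(18 + o\right)$ ($G{\left(o \right)} = \left(18 + o\right) \left(-68 + o\right) = \left(-68 + o\right) \left(18 + o\right)$)
$S{\left(C \right)} = -5 + 4 C$
$G{\left(\left(-3\right)^{4} \right)} + S{\left(-8 \right)} = \left(-1224 + \left(\left(-3\right)^{4}\right)^{2} - 50 \left(-3\right)^{4}\right) + \left(-5 + 4 \left(-8\right)\right) = \left(-1224 + 81^{2} - 4050\right) - 37 = \left(-1224 + 6561 - 4050\right) - 37 = 1287 - 37 = 1250$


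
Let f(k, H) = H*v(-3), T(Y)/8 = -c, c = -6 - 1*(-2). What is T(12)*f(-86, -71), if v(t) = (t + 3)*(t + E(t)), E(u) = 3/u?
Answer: 0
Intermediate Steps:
c = -4 (c = -6 + 2 = -4)
v(t) = (3 + t)*(t + 3/t) (v(t) = (t + 3)*(t + 3/t) = (3 + t)*(t + 3/t))
T(Y) = 32 (T(Y) = 8*(-1*(-4)) = 8*4 = 32)
f(k, H) = 0 (f(k, H) = H*(3 + (-3)**2 + 3*(-3) + 9/(-3)) = H*(3 + 9 - 9 + 9*(-1/3)) = H*(3 + 9 - 9 - 3) = H*0 = 0)
T(12)*f(-86, -71) = 32*0 = 0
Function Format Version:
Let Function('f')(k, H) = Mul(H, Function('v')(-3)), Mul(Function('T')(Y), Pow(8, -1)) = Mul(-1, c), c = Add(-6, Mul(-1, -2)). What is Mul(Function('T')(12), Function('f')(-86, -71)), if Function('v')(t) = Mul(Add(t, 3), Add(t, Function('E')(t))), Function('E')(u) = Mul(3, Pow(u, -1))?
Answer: 0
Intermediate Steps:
c = -4 (c = Add(-6, 2) = -4)
Function('v')(t) = Mul(Add(3, t), Add(t, Mul(3, Pow(t, -1)))) (Function('v')(t) = Mul(Add(t, 3), Add(t, Mul(3, Pow(t, -1)))) = Mul(Add(3, t), Add(t, Mul(3, Pow(t, -1)))))
Function('T')(Y) = 32 (Function('T')(Y) = Mul(8, Mul(-1, -4)) = Mul(8, 4) = 32)
Function('f')(k, H) = 0 (Function('f')(k, H) = Mul(H, Add(3, Pow(-3, 2), Mul(3, -3), Mul(9, Pow(-3, -1)))) = Mul(H, Add(3, 9, -9, Mul(9, Rational(-1, 3)))) = Mul(H, Add(3, 9, -9, -3)) = Mul(H, 0) = 0)
Mul(Function('T')(12), Function('f')(-86, -71)) = Mul(32, 0) = 0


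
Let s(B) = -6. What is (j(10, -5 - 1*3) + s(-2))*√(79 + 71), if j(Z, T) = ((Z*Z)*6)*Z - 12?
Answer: 29910*√6 ≈ 73264.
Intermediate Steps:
j(Z, T) = -12 + 6*Z³ (j(Z, T) = (Z²*6)*Z - 12 = (6*Z²)*Z - 12 = 6*Z³ - 12 = -12 + 6*Z³)
(j(10, -5 - 1*3) + s(-2))*√(79 + 71) = ((-12 + 6*10³) - 6)*√(79 + 71) = ((-12 + 6*1000) - 6)*√150 = ((-12 + 6000) - 6)*(5*√6) = (5988 - 6)*(5*√6) = 5982*(5*√6) = 29910*√6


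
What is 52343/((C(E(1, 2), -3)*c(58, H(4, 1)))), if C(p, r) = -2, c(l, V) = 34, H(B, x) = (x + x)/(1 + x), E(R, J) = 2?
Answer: -3079/4 ≈ -769.75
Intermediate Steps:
H(B, x) = 2*x/(1 + x) (H(B, x) = (2*x)/(1 + x) = 2*x/(1 + x))
52343/((C(E(1, 2), -3)*c(58, H(4, 1)))) = 52343/((-2*34)) = 52343/(-68) = 52343*(-1/68) = -3079/4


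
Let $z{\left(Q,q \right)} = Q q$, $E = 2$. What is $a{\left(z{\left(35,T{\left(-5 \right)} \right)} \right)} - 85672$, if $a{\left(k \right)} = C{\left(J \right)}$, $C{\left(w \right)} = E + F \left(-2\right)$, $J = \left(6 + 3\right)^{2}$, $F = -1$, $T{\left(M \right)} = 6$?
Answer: $-85668$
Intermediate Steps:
$J = 81$ ($J = 9^{2} = 81$)
$C{\left(w \right)} = 4$ ($C{\left(w \right)} = 2 - -2 = 2 + 2 = 4$)
$a{\left(k \right)} = 4$
$a{\left(z{\left(35,T{\left(-5 \right)} \right)} \right)} - 85672 = 4 - 85672 = -85668$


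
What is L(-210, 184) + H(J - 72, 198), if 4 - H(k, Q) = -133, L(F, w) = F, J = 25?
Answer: -73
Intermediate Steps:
H(k, Q) = 137 (H(k, Q) = 4 - 1*(-133) = 4 + 133 = 137)
L(-210, 184) + H(J - 72, 198) = -210 + 137 = -73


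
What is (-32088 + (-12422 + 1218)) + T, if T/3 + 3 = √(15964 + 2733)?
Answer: -43301 + 3*√18697 ≈ -42891.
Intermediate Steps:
T = -9 + 3*√18697 (T = -9 + 3*√(15964 + 2733) = -9 + 3*√18697 ≈ 401.21)
(-32088 + (-12422 + 1218)) + T = (-32088 + (-12422 + 1218)) + (-9 + 3*√18697) = (-32088 - 11204) + (-9 + 3*√18697) = -43292 + (-9 + 3*√18697) = -43301 + 3*√18697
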